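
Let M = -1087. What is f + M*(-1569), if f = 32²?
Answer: 1706527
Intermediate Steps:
f = 1024
f + M*(-1569) = 1024 - 1087*(-1569) = 1024 + 1705503 = 1706527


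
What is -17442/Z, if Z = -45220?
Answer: 27/70 ≈ 0.38571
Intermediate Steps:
-17442/Z = -17442/(-45220) = -17442*(-1/45220) = 27/70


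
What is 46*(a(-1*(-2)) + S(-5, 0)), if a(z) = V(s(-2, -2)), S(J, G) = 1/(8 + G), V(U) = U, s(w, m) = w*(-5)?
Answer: 1863/4 ≈ 465.75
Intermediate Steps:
s(w, m) = -5*w
a(z) = 10 (a(z) = -5*(-2) = 10)
46*(a(-1*(-2)) + S(-5, 0)) = 46*(10 + 1/(8 + 0)) = 46*(10 + 1/8) = 46*(10 + ⅛) = 46*(81/8) = 1863/4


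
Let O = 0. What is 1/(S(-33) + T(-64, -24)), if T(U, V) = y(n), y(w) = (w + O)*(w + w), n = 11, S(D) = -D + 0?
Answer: 1/275 ≈ 0.0036364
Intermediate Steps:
S(D) = -D
y(w) = 2*w² (y(w) = (w + 0)*(w + w) = w*(2*w) = 2*w²)
T(U, V) = 242 (T(U, V) = 2*11² = 2*121 = 242)
1/(S(-33) + T(-64, -24)) = 1/(-1*(-33) + 242) = 1/(33 + 242) = 1/275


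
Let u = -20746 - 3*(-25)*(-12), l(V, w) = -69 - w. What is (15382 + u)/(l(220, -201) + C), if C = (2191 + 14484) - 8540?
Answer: -6264/8267 ≈ -0.75771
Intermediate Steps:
C = 8135 (C = 16675 - 8540 = 8135)
u = -21646 (u = -20746 + 75*(-12) = -20746 - 900 = -21646)
(15382 + u)/(l(220, -201) + C) = (15382 - 21646)/((-69 - 1*(-201)) + 8135) = -6264/((-69 + 201) + 8135) = -6264/(132 + 8135) = -6264/8267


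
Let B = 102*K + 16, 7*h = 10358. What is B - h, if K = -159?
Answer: -123772/7 ≈ -17682.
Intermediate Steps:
h = 10358/7 (h = (⅐)*10358 = 10358/7 ≈ 1479.7)
B = -16202 (B = 102*(-159) + 16 = -16218 + 16 = -16202)
B - h = -16202 - 1*10358/7 = -16202 - 10358/7 = -123772/7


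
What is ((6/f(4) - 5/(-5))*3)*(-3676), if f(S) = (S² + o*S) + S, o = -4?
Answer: -27570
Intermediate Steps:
f(S) = S² - 3*S (f(S) = (S² - 4*S) + S = S² - 3*S)
((6/f(4) - 5/(-5))*3)*(-3676) = ((6/((4*(-3 + 4))) - 5/(-5))*3)*(-3676) = ((6/((4*1)) - 5*(-⅕))*3)*(-3676) = ((6/4 + 1)*3)*(-3676) = ((6*(¼) + 1)*3)*(-3676) = ((3/2 + 1)*3)*(-3676) = ((5/2)*3)*(-3676) = (15/2)*(-3676) = -27570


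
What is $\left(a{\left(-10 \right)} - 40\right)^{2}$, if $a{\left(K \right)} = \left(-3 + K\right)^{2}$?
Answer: $16641$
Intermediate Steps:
$\left(a{\left(-10 \right)} - 40\right)^{2} = \left(\left(-3 - 10\right)^{2} - 40\right)^{2} = \left(\left(-13\right)^{2} - 40\right)^{2} = \left(169 - 40\right)^{2} = 129^{2} = 16641$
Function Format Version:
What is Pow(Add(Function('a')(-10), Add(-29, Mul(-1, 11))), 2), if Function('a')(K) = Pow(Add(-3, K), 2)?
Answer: 16641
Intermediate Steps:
Pow(Add(Function('a')(-10), Add(-29, Mul(-1, 11))), 2) = Pow(Add(Pow(Add(-3, -10), 2), Add(-29, Mul(-1, 11))), 2) = Pow(Add(Pow(-13, 2), Add(-29, -11)), 2) = Pow(Add(169, -40), 2) = Pow(129, 2) = 16641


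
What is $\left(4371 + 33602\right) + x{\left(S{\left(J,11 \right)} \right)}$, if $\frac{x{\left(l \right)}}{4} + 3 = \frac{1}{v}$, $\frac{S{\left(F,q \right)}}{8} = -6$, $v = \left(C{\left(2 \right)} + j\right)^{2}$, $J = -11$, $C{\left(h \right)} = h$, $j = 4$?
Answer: $\frac{341650}{9} \approx 37961.0$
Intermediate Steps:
$v = 36$ ($v = \left(2 + 4\right)^{2} = 6^{2} = 36$)
$S{\left(F,q \right)} = -48$ ($S{\left(F,q \right)} = 8 \left(-6\right) = -48$)
$x{\left(l \right)} = - \frac{107}{9}$ ($x{\left(l \right)} = -12 + \frac{4}{36} = -12 + 4 \cdot \frac{1}{36} = -12 + \frac{1}{9} = - \frac{107}{9}$)
$\left(4371 + 33602\right) + x{\left(S{\left(J,11 \right)} \right)} = \left(4371 + 33602\right) - \frac{107}{9} = 37973 - \frac{107}{9} = \frac{341650}{9}$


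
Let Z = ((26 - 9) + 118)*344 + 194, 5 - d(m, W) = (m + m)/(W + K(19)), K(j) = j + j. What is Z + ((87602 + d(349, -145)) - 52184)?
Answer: 8780797/107 ≈ 82064.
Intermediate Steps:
K(j) = 2*j
d(m, W) = 5 - 2*m/(38 + W) (d(m, W) = 5 - (m + m)/(W + 2*19) = 5 - 2*m/(W + 38) = 5 - 2*m/(38 + W))
Z = 46634 (Z = (17 + 118)*344 + 194 = 135*344 + 194 = 46440 + 194 = 46634)
Z + ((87602 + d(349, -145)) - 52184) = 46634 + ((87602 + (190 - 2*349 + 5*(-145))/(38 - 145)) - 52184) = 46634 + ((87602 + (190 - 698 - 725)/(-107)) - 52184) = 46634 + ((87602 - 1/107*(-1233)) - 52184) = 46634 + ((87602 + 1233/107) - 52184) = 46634 + (9374647/107 - 52184) = 46634 + 3790959/107 = 8780797/107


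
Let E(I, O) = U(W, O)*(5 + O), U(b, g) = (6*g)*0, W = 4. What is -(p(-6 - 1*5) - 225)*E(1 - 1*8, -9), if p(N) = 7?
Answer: 0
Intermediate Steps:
U(b, g) = 0
E(I, O) = 0 (E(I, O) = 0*(5 + O) = 0)
-(p(-6 - 1*5) - 225)*E(1 - 1*8, -9) = -(7 - 225)*0 = -(-218)*0 = -1*0 = 0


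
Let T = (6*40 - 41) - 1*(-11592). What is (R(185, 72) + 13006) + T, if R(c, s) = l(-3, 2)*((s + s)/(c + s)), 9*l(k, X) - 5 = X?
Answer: 6372941/257 ≈ 24797.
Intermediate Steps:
l(k, X) = 5/9 + X/9
R(c, s) = 14*s/(9*(c + s)) (R(c, s) = (5/9 + (⅑)*2)*((s + s)/(c + s)) = (5/9 + 2/9)*((2*s)/(c + s)) = 7*(2*s/(c + s))/9 = 14*s/(9*(c + s)))
T = 11791 (T = (240 - 41) + 11592 = 199 + 11592 = 11791)
(R(185, 72) + 13006) + T = ((14/9)*72/(185 + 72) + 13006) + 11791 = ((14/9)*72/257 + 13006) + 11791 = ((14/9)*72*(1/257) + 13006) + 11791 = (112/257 + 13006) + 11791 = 3342654/257 + 11791 = 6372941/257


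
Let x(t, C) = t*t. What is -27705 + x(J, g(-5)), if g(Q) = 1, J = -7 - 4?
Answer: -27584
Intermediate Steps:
J = -11
x(t, C) = t²
-27705 + x(J, g(-5)) = -27705 + (-11)² = -27705 + 121 = -27584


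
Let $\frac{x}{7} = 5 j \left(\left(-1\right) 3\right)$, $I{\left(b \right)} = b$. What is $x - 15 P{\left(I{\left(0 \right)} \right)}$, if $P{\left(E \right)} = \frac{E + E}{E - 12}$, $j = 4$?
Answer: $-420$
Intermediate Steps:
$x = -420$ ($x = 7 \cdot 5 \cdot 4 \left(\left(-1\right) 3\right) = 7 \cdot 20 \left(-3\right) = 7 \left(-60\right) = -420$)
$P{\left(E \right)} = \frac{2 E}{-12 + E}$
$x - 15 P{\left(I{\left(0 \right)} \right)} = -420 - 15 \cdot 2 \cdot 0 \frac{1}{-12 + 0} = -420 - 15 \cdot 2 \cdot 0 \frac{1}{-12} = -420 - 15 \cdot 2 \cdot 0 \left(- \frac{1}{12}\right) = -420 - 0 = -420 + 0 = -420$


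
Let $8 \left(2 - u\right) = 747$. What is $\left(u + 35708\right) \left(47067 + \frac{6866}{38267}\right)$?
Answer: $\frac{513198455151415}{306136} \approx 1.6764 \cdot 10^{9}$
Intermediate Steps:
$u = - \frac{731}{8}$ ($u = 2 - \frac{747}{8} = - \frac{731}{8} \approx -91.375$)
$\left(u + 35708\right) \left(47067 + \frac{6866}{38267}\right) = \left(- \frac{731}{8} + 35708\right) \left(47067 + \frac{6866}{38267}\right) = \frac{284933 \left(47067 + 6866 \cdot \frac{1}{38267}\right)}{8} = \frac{284933 \left(47067 + \frac{6866}{38267}\right)}{8} = \frac{284933}{8} \cdot \frac{1801119755}{38267} = \frac{513198455151415}{306136}$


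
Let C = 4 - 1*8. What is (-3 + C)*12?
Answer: -84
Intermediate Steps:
C = -4 (C = 4 - 8 = -4)
(-3 + C)*12 = (-3 - 4)*12 = -7*12 = -84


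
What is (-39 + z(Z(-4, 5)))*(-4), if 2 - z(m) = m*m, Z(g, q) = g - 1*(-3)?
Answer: 152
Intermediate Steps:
Z(g, q) = 3 + g (Z(g, q) = g + 3 = 3 + g)
z(m) = 2 - m**2 (z(m) = 2 - m*m = 2 - m**2)
(-39 + z(Z(-4, 5)))*(-4) = (-39 + (2 - (3 - 4)**2))*(-4) = (-39 + (2 - 1*(-1)**2))*(-4) = (-39 + (2 - 1*1))*(-4) = (-39 + (2 - 1))*(-4) = (-39 + 1)*(-4) = -38*(-4) = 152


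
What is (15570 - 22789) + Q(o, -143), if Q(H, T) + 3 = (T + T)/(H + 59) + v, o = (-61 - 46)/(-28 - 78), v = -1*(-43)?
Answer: -45695935/6361 ≈ -7183.8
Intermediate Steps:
v = 43
o = 107/106 (o = -107/(-106) = -107*(-1/106) = 107/106 ≈ 1.0094)
Q(H, T) = 40 + 2*T/(59 + H) (Q(H, T) = -3 + ((T + T)/(H + 59) + 43) = -3 + ((2*T)/(59 + H) + 43) = -3 + (2*T/(59 + H) + 43) = -3 + (43 + 2*T/(59 + H)) = 40 + 2*T/(59 + H))
(15570 - 22789) + Q(o, -143) = (15570 - 22789) + 2*(1180 - 143 + 20*(107/106))/(59 + 107/106) = -7219 + 2*(1180 - 143 + 1070/53)/(6361/106) = -7219 + 2*(106/6361)*(56031/53) = -7219 + 224124/6361 = -45695935/6361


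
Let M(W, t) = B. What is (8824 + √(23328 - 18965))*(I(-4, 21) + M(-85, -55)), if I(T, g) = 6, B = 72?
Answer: 688272 + 78*√4363 ≈ 6.9342e+5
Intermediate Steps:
M(W, t) = 72
(8824 + √(23328 - 18965))*(I(-4, 21) + M(-85, -55)) = (8824 + √(23328 - 18965))*(6 + 72) = (8824 + √4363)*78 = 688272 + 78*√4363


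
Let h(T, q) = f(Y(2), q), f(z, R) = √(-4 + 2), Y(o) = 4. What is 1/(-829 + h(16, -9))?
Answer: -829/687243 - I*√2/687243 ≈ -0.0012063 - 2.0578e-6*I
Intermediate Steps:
f(z, R) = I*√2 (f(z, R) = √(-2) = I*√2)
h(T, q) = I*√2
1/(-829 + h(16, -9)) = 1/(-829 + I*√2)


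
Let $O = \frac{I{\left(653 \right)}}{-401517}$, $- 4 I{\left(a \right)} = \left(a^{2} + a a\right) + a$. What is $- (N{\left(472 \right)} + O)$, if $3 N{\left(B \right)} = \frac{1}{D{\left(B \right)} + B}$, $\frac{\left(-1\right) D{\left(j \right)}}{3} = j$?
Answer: $- \frac{201285317}{379032048} \approx -0.53105$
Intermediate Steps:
$D{\left(j \right)} = - 3 j$
$I{\left(a \right)} = - \frac{a^{2}}{2} - \frac{a}{4}$ ($I{\left(a \right)} = - \frac{\left(a^{2} + a a\right) + a}{4} = - \frac{\left(a^{2} + a^{2}\right) + a}{4} = - \frac{2 a^{2} + a}{4} = - \frac{a + 2 a^{2}}{4} = - \frac{a^{2}}{2} - \frac{a}{4}$)
$O = \frac{853471}{1606068}$ ($O = \frac{\left(- \frac{1}{4}\right) 653 \left(1 + 2 \cdot 653\right)}{-401517} = \left(- \frac{1}{4}\right) 653 \left(1 + 1306\right) \left(- \frac{1}{401517}\right) = \left(- \frac{1}{4}\right) 653 \cdot 1307 \left(- \frac{1}{401517}\right) = \left(- \frac{853471}{4}\right) \left(- \frac{1}{401517}\right) = \frac{853471}{1606068} \approx 0.5314$)
$N{\left(B \right)} = - \frac{1}{6 B}$ ($N{\left(B \right)} = \frac{1}{3 \left(- 3 B + B\right)} = \frac{1}{3 \left(- 2 B\right)} = \frac{\left(- \frac{1}{2}\right) \frac{1}{B}}{3} = - \frac{1}{6 B}$)
$- (N{\left(472 \right)} + O) = - (- \frac{1}{6 \cdot 472} + \frac{853471}{1606068}) = - (\left(- \frac{1}{6}\right) \frac{1}{472} + \frac{853471}{1606068}) = - (- \frac{1}{2832} + \frac{853471}{1606068}) = \left(-1\right) \frac{201285317}{379032048} = - \frac{201285317}{379032048}$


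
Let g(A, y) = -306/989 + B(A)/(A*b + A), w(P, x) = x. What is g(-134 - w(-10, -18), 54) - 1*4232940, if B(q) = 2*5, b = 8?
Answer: -2185289303197/516258 ≈ -4.2329e+6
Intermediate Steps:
B(q) = 10
g(A, y) = -306/989 + 10/(9*A) (g(A, y) = -306/989 + 10/(A*8 + A) = -306*1/989 + 10/(8*A + A) = -306/989 + 10/((9*A)) = -306/989 + 10*(1/(9*A)) = -306/989 + 10/(9*A))
g(-134 - w(-10, -18), 54) - 1*4232940 = 2*(4945 - 1377*(-134 - 1*(-18)))/(8901*(-134 - 1*(-18))) - 1*4232940 = 2*(4945 - 1377*(-134 + 18))/(8901*(-134 + 18)) - 4232940 = (2/8901)*(4945 - 1377*(-116))/(-116) - 4232940 = (2/8901)*(-1/116)*(4945 + 159732) - 4232940 = (2/8901)*(-1/116)*164677 - 4232940 = -164677/516258 - 4232940 = -2185289303197/516258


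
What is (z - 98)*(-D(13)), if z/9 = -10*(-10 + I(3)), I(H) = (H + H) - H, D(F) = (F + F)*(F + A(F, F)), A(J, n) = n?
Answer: -359632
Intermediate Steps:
D(F) = 4*F² (D(F) = (F + F)*(F + F) = (2*F)*(2*F) = 4*F²)
I(H) = H (I(H) = 2*H - H = H)
z = 630 (z = 9*(-10*(-10 + 3)) = 9*(-10*(-7)) = 9*70 = 630)
(z - 98)*(-D(13)) = (630 - 98)*(-4*13²) = 532*(-4*169) = 532*(-1*676) = 532*(-676) = -359632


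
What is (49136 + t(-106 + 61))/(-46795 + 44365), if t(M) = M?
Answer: -49091/2430 ≈ -20.202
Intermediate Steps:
(49136 + t(-106 + 61))/(-46795 + 44365) = (49136 + (-106 + 61))/(-46795 + 44365) = (49136 - 45)/(-2430) = 49091*(-1/2430) = -49091/2430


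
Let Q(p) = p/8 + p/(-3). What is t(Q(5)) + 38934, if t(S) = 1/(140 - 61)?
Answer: 3075787/79 ≈ 38934.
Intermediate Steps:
Q(p) = -5*p/24 (Q(p) = p*(⅛) + p*(-⅓) = p/8 - p/3 = -5*p/24)
t(S) = 1/79
t(Q(5)) + 38934 = 1/79 + 38934 = 3075787/79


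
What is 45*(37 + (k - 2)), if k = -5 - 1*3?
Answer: 1215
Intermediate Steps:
k = -8 (k = -5 - 3 = -8)
45*(37 + (k - 2)) = 45*(37 + (-8 - 2)) = 45*(37 - 10) = 45*27 = 1215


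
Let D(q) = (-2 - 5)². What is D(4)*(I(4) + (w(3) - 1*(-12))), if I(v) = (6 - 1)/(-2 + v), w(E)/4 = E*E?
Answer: 4949/2 ≈ 2474.5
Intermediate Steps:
w(E) = 4*E² (w(E) = 4*(E*E) = 4*E²)
I(v) = 5/(-2 + v)
D(q) = 49 (D(q) = (-7)² = 49)
D(4)*(I(4) + (w(3) - 1*(-12))) = 49*(5/(-2 + 4) + (4*3² - 1*(-12))) = 49*(5/2 + (4*9 + 12)) = 49*(5*(½) + (36 + 12)) = 49*(5/2 + 48) = 49*(101/2) = 4949/2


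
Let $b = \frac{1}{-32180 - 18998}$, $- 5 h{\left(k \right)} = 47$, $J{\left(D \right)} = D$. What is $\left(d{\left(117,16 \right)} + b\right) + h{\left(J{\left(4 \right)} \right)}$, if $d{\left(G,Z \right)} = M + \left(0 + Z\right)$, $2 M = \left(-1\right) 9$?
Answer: $\frac{268682}{127945} \approx 2.1$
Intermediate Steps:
$M = - \frac{9}{2}$ ($M = \frac{\left(-1\right) 9}{2} = \frac{1}{2} \left(-9\right) = - \frac{9}{2} \approx -4.5$)
$d{\left(G,Z \right)} = - \frac{9}{2} + Z$ ($d{\left(G,Z \right)} = - \frac{9}{2} + \left(0 + Z\right) = - \frac{9}{2} + Z$)
$h{\left(k \right)} = - \frac{47}{5}$ ($h{\left(k \right)} = \left(- \frac{1}{5}\right) 47 = - \frac{47}{5}$)
$b = - \frac{1}{51178}$ ($b = \frac{1}{-51178} = - \frac{1}{51178} \approx -1.954 \cdot 10^{-5}$)
$\left(d{\left(117,16 \right)} + b\right) + h{\left(J{\left(4 \right)} \right)} = \left(\left(- \frac{9}{2} + 16\right) - \frac{1}{51178}\right) - \frac{47}{5} = \left(\frac{23}{2} - \frac{1}{51178}\right) - \frac{47}{5} = \frac{294273}{25589} - \frac{47}{5} = \frac{268682}{127945}$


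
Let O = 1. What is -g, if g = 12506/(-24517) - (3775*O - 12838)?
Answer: -222185065/24517 ≈ -9062.5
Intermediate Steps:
g = 222185065/24517 (g = 12506/(-24517) - (3775*1 - 12838) = 12506*(-1/24517) - (3775 - 12838) = -12506/24517 - 1*(-9063) = -12506/24517 + 9063 = 222185065/24517 ≈ 9062.5)
-g = -1*222185065/24517 = -222185065/24517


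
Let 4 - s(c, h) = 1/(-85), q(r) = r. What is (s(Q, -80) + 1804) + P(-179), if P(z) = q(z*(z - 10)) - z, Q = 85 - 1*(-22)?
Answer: 3044531/85 ≈ 35818.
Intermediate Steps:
Q = 107 (Q = 85 + 22 = 107)
P(z) = -z + z*(-10 + z) (P(z) = z*(z - 10) - z = z*(-10 + z) - z = -z + z*(-10 + z))
s(c, h) = 341/85 (s(c, h) = 4 - 1/(-85) = 4 - 1*(-1/85) = 4 + 1/85 = 341/85)
(s(Q, -80) + 1804) + P(-179) = (341/85 + 1804) - 179*(-11 - 179) = 153681/85 - 179*(-190) = 153681/85 + 34010 = 3044531/85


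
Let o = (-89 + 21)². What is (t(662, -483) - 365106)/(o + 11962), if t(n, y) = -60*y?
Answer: -168063/8293 ≈ -20.266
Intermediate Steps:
o = 4624 (o = (-68)² = 4624)
(t(662, -483) - 365106)/(o + 11962) = (-60*(-483) - 365106)/(4624 + 11962) = (28980 - 365106)/16586 = -336126*1/16586 = -168063/8293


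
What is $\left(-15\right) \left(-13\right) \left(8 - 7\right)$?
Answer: $195$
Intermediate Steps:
$\left(-15\right) \left(-13\right) \left(8 - 7\right) = 195 \left(8 - 7\right) = 195 \cdot 1 = 195$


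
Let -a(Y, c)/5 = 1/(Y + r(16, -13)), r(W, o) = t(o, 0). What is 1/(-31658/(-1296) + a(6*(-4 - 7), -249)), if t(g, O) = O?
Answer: 7128/174659 ≈ 0.040811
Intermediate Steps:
r(W, o) = 0
a(Y, c) = -5/Y (a(Y, c) = -5/(Y + 0) = -5/Y)
1/(-31658/(-1296) + a(6*(-4 - 7), -249)) = 1/(-31658/(-1296) - 5*1/(6*(-4 - 7))) = 1/(-31658*(-1/1296) - 5/(6*(-11))) = 1/(15829/648 - 5/(-66)) = 1/(15829/648 - 5*(-1/66)) = 1/(15829/648 + 5/66) = 1/(174659/7128) = 7128/174659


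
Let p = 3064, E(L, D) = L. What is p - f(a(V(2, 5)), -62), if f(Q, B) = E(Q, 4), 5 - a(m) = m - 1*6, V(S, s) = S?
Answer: 3055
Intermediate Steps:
a(m) = 11 - m (a(m) = 5 - (m - 1*6) = 5 - (m - 6) = 5 - (-6 + m) = 5 + (6 - m) = 11 - m)
f(Q, B) = Q
p - f(a(V(2, 5)), -62) = 3064 - (11 - 1*2) = 3064 - (11 - 2) = 3064 - 1*9 = 3064 - 9 = 3055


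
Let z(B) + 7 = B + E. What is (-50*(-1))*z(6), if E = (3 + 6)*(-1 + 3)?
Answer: 850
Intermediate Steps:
E = 18 (E = 9*2 = 18)
z(B) = 11 + B (z(B) = -7 + (B + 18) = -7 + (18 + B) = 11 + B)
(-50*(-1))*z(6) = (-50*(-1))*(11 + 6) = 50*17 = 850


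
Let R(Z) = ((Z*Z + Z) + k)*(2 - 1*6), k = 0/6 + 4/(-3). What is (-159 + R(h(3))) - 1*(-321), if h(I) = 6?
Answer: -2/3 ≈ -0.66667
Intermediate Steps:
k = -4/3 (k = 0*(1/6) + 4*(-1/3) = 0 - 4/3 = -4/3 ≈ -1.3333)
R(Z) = 16/3 - 4*Z - 4*Z**2 (R(Z) = ((Z*Z + Z) - 4/3)*(2 - 1*6) = ((Z**2 + Z) - 4/3)*(2 - 6) = ((Z + Z**2) - 4/3)*(-4) = (-4/3 + Z + Z**2)*(-4) = 16/3 - 4*Z - 4*Z**2)
(-159 + R(h(3))) - 1*(-321) = (-159 + (16/3 - 4*6 - 4*6**2)) - 1*(-321) = (-159 + (16/3 - 24 - 4*36)) + 321 = (-159 + (16/3 - 24 - 144)) + 321 = (-159 - 488/3) + 321 = -965/3 + 321 = -2/3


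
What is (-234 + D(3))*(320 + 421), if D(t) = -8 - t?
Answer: -181545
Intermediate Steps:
(-234 + D(3))*(320 + 421) = (-234 + (-8 - 1*3))*(320 + 421) = (-234 + (-8 - 3))*741 = (-234 - 11)*741 = -245*741 = -181545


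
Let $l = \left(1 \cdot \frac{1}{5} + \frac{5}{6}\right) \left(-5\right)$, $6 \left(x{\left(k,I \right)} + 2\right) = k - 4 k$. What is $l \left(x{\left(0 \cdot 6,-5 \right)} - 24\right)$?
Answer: $\frac{403}{3} \approx 134.33$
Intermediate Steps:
$x{\left(k,I \right)} = -2 - \frac{k}{2}$ ($x{\left(k,I \right)} = -2 + \frac{k - 4 k}{6} = -2 + \frac{\left(-3\right) k}{6} = -2 - \frac{k}{2}$)
$l = - \frac{31}{6}$ ($l = \left(1 \cdot \frac{1}{5} + 5 \cdot \frac{1}{6}\right) \left(-5\right) = \left(\frac{1}{5} + \frac{5}{6}\right) \left(-5\right) = \frac{31}{30} \left(-5\right) = - \frac{31}{6} \approx -5.1667$)
$l \left(x{\left(0 \cdot 6,-5 \right)} - 24\right) = - \frac{31 \left(\left(-2 - \frac{0 \cdot 6}{2}\right) - 24\right)}{6} = - \frac{31 \left(\left(-2 - 0\right) - 24\right)}{6} = - \frac{31 \left(\left(-2 + 0\right) - 24\right)}{6} = - \frac{31 \left(-2 - 24\right)}{6} = \left(- \frac{31}{6}\right) \left(-26\right) = \frac{403}{3}$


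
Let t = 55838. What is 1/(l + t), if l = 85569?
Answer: 1/141407 ≈ 7.0718e-6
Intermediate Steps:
1/(l + t) = 1/(85569 + 55838) = 1/141407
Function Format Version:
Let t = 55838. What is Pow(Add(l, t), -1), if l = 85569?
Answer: Rational(1, 141407) ≈ 7.0718e-6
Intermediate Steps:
Pow(Add(l, t), -1) = Pow(Add(85569, 55838), -1) = Pow(141407, -1) = Rational(1, 141407)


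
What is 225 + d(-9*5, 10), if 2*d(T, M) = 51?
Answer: 501/2 ≈ 250.50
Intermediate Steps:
d(T, M) = 51/2 (d(T, M) = (½)*51 = 51/2)
225 + d(-9*5, 10) = 225 + 51/2 = 501/2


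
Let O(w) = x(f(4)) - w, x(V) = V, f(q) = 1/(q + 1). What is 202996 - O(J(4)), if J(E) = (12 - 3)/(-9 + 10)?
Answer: 1015024/5 ≈ 2.0300e+5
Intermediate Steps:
J(E) = 9 (J(E) = 9/1 = 9*1 = 9)
f(q) = 1/(1 + q)
O(w) = ⅕ - w (O(w) = 1/(1 + 4) - w = 1/5 - w = ⅕ - w)
202996 - O(J(4)) = 202996 - (⅕ - 1*9) = 202996 - (⅕ - 9) = 202996 - 1*(-44/5) = 202996 + 44/5 = 1015024/5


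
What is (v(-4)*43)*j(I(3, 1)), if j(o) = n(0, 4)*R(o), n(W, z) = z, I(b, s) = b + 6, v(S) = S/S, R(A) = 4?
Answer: 688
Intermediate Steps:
v(S) = 1
I(b, s) = 6 + b
j(o) = 16 (j(o) = 4*4 = 16)
(v(-4)*43)*j(I(3, 1)) = (1*43)*16 = 43*16 = 688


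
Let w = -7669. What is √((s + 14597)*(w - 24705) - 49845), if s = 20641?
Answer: I*√1140844857 ≈ 33776.0*I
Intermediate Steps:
√((s + 14597)*(w - 24705) - 49845) = √((20641 + 14597)*(-7669 - 24705) - 49845) = √(35238*(-32374) - 49845) = √(-1140795012 - 49845) = √(-1140844857) = I*√1140844857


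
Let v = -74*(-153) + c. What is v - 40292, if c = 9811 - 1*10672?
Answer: -29831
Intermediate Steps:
c = -861 (c = 9811 - 10672 = -861)
v = 10461 (v = -74*(-153) - 861 = 11322 - 861 = 10461)
v - 40292 = 10461 - 40292 = -29831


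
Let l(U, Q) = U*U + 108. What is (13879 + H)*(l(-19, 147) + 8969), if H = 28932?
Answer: 404050218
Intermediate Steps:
l(U, Q) = 108 + U² (l(U, Q) = U² + 108 = 108 + U²)
(13879 + H)*(l(-19, 147) + 8969) = (13879 + 28932)*((108 + (-19)²) + 8969) = 42811*((108 + 361) + 8969) = 42811*(469 + 8969) = 42811*9438 = 404050218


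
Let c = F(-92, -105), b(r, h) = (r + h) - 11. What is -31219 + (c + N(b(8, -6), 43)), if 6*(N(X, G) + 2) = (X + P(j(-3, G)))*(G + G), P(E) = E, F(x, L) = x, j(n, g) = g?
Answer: -92477/3 ≈ -30826.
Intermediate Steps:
b(r, h) = -11 + h + r (b(r, h) = (h + r) - 11 = -11 + h + r)
N(X, G) = -2 + G*(G + X)/3 (N(X, G) = -2 + ((X + G)*(G + G))/6 = -2 + ((G + X)*(2*G))/6 = -2 + (2*G*(G + X))/6 = -2 + G*(G + X)/3)
c = -92
-31219 + (c + N(b(8, -6), 43)) = -31219 + (-92 + (-2 + (⅓)*43² + (⅓)*43*(-11 - 6 + 8))) = -31219 + (-92 + (-2 + (⅓)*1849 + (⅓)*43*(-9))) = -31219 + (-92 + (-2 + 1849/3 - 129)) = -31219 + (-92 + 1456/3) = -31219 + 1180/3 = -92477/3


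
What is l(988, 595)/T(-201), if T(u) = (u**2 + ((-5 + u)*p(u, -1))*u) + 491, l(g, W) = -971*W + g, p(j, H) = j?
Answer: 576757/8281714 ≈ 0.069642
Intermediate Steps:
l(g, W) = g - 971*W
T(u) = 491 + u**2 + u**2*(-5 + u) (T(u) = (u**2 + ((-5 + u)*u)*u) + 491 = (u**2 + (u*(-5 + u))*u) + 491 = (u**2 + u**2*(-5 + u)) + 491 = 491 + u**2 + u**2*(-5 + u))
l(988, 595)/T(-201) = (988 - 971*595)/(491 + (-201)**3 - 4*(-201)**2) = (988 - 577745)/(491 - 8120601 - 4*40401) = -576757/(491 - 8120601 - 161604) = -576757/(-8281714) = -576757*(-1/8281714) = 576757/8281714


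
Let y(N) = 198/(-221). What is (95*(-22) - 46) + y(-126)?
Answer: -472254/221 ≈ -2136.9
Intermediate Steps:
y(N) = -198/221 (y(N) = 198*(-1/221) = -198/221)
(95*(-22) - 46) + y(-126) = (95*(-22) - 46) - 198/221 = (-2090 - 46) - 198/221 = -2136 - 198/221 = -472254/221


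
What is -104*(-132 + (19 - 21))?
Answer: 13936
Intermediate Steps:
-104*(-132 + (19 - 21)) = -104*(-132 - 2) = -104*(-134) = 13936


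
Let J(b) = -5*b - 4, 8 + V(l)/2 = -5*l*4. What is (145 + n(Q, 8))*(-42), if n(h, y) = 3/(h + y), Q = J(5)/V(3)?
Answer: -6819666/1117 ≈ -6105.3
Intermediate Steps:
V(l) = -16 - 40*l (V(l) = -16 + 2*(-5*l*4) = -16 + 2*(-20*l) = -16 - 40*l)
J(b) = -4 - 5*b
Q = 29/136 (Q = (-4 - 5*5)/(-16 - 40*3) = (-4 - 25)/(-16 - 120) = -29/(-136) = -29*(-1/136) = 29/136 ≈ 0.21324)
n(h, y) = 3/(h + y)
(145 + n(Q, 8))*(-42) = (145 + 3/(29/136 + 8))*(-42) = (145 + 3/(1117/136))*(-42) = (145 + 3*(136/1117))*(-42) = (145 + 408/1117)*(-42) = (162373/1117)*(-42) = -6819666/1117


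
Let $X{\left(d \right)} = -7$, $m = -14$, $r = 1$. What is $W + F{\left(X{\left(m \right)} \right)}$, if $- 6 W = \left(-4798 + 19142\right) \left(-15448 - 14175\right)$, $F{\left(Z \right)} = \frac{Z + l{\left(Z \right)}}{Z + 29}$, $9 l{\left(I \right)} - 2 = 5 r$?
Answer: $\frac{7011053120}{99} \approx 7.0819 \cdot 10^{7}$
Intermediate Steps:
$l{\left(I \right)} = \frac{7}{9}$ ($l{\left(I \right)} = \frac{2}{9} + \frac{5 \cdot 1}{9} = \frac{2}{9} + \frac{1}{9} \cdot 5 = \frac{2}{9} + \frac{5}{9} = \frac{7}{9}$)
$F{\left(Z \right)} = \frac{\frac{7}{9} + Z}{29 + Z}$ ($F{\left(Z \right)} = \frac{Z + \frac{7}{9}}{Z + 29} = \frac{\frac{7}{9} + Z}{29 + Z}$)
$W = \frac{212456156}{3}$ ($W = - \frac{\left(-4798 + 19142\right) \left(-15448 - 14175\right)}{6} = - \frac{14344 \left(-29623\right)}{6} = \left(- \frac{1}{6}\right) \left(-424912312\right) = \frac{212456156}{3} \approx 7.0819 \cdot 10^{7}$)
$W + F{\left(X{\left(m \right)} \right)} = \frac{212456156}{3} + \frac{\frac{7}{9} - 7}{29 - 7} = \frac{212456156}{3} + \frac{1}{22} \left(- \frac{56}{9}\right) = \frac{212456156}{3} - \frac{28}{99} = \frac{7011053120}{99}$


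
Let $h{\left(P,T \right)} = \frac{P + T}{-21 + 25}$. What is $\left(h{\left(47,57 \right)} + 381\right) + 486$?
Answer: $893$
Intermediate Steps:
$h{\left(P,T \right)} = \frac{P}{4} + \frac{T}{4}$ ($h{\left(P,T \right)} = \frac{P + T}{4} = \left(P + T\right) \frac{1}{4} = \frac{P}{4} + \frac{T}{4}$)
$\left(h{\left(47,57 \right)} + 381\right) + 486 = \left(\left(\frac{1}{4} \cdot 47 + \frac{1}{4} \cdot 57\right) + 381\right) + 486 = \left(\left(\frac{47}{4} + \frac{57}{4}\right) + 381\right) + 486 = \left(26 + 381\right) + 486 = 407 + 486 = 893$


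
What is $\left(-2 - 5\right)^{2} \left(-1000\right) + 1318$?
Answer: $-47682$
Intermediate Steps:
$\left(-2 - 5\right)^{2} \left(-1000\right) + 1318 = \left(-7\right)^{2} \left(-1000\right) + 1318 = 49 \left(-1000\right) + 1318 = -49000 + 1318 = -47682$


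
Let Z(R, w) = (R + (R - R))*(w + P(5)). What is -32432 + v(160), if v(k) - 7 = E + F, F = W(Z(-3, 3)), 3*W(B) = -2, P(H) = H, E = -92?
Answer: -97553/3 ≈ -32518.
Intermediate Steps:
Z(R, w) = R*(5 + w) (Z(R, w) = (R + (R - R))*(w + 5) = (R + 0)*(5 + w) = R*(5 + w))
W(B) = -⅔ (W(B) = (⅓)*(-2) = -⅔)
F = -⅔ ≈ -0.66667
v(k) = -257/3 (v(k) = 7 + (-92 - ⅔) = 7 - 278/3 = -257/3)
-32432 + v(160) = -32432 - 257/3 = -97553/3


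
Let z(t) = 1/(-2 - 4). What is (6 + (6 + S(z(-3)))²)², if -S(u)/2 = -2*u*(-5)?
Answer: 702244/81 ≈ 8669.7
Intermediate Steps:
z(t) = -⅙ (z(t) = 1/(-6) = -⅙)
S(u) = -20*u (S(u) = -2*(-2*u)*(-5) = -20*u)
(6 + (6 + S(z(-3)))²)² = (6 + (6 - 20*(-⅙))²)² = (6 + (6 + 10/3)²)² = (6 + (28/3)²)² = (6 + 784/9)² = (838/9)² = 702244/81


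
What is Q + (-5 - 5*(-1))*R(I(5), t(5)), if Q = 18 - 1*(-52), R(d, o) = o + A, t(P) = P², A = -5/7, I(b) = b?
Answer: 70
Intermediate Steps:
A = -5/7 (A = -5*⅐ = -5/7 ≈ -0.71429)
R(d, o) = -5/7 + o (R(d, o) = o - 5/7 = -5/7 + o)
Q = 70 (Q = 18 + 52 = 70)
Q + (-5 - 5*(-1))*R(I(5), t(5)) = 70 + (-5 - 5*(-1))*(-5/7 + 5²) = 70 + (-5 + 5)*(-5/7 + 25) = 70 + 0*(170/7) = 70 + 0 = 70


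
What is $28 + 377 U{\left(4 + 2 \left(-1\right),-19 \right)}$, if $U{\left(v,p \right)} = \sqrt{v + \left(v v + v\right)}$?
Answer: $28 + 754 \sqrt{2} \approx 1094.3$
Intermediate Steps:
$U{\left(v,p \right)} = \sqrt{v^{2} + 2 v}$ ($U{\left(v,p \right)} = \sqrt{v + \left(v^{2} + v\right)} = \sqrt{v + \left(v + v^{2}\right)} = \sqrt{v^{2} + 2 v}$)
$28 + 377 U{\left(4 + 2 \left(-1\right),-19 \right)} = 28 + 377 \sqrt{\left(4 + 2 \left(-1\right)\right) \left(2 + \left(4 + 2 \left(-1\right)\right)\right)} = 28 + 377 \sqrt{\left(4 - 2\right) \left(2 + \left(4 - 2\right)\right)} = 28 + 377 \sqrt{2 \left(2 + 2\right)} = 28 + 377 \sqrt{2 \cdot 4} = 28 + 377 \sqrt{8} = 28 + 377 \cdot 2 \sqrt{2} = 28 + 754 \sqrt{2}$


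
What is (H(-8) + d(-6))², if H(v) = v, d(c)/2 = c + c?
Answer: 1024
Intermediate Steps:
d(c) = 4*c (d(c) = 2*(c + c) = 2*(2*c) = 4*c)
(H(-8) + d(-6))² = (-8 + 4*(-6))² = (-8 - 24)² = (-32)² = 1024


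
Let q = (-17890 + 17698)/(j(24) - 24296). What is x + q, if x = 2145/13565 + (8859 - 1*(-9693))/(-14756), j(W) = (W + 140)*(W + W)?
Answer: -22343444421/20546951621 ≈ -1.0874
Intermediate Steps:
j(W) = 2*W*(140 + W) (j(W) = (140 + W)*(2*W) = 2*W*(140 + W))
q = 24/2053 (q = (-17890 + 17698)/(2*24*(140 + 24) - 24296) = -192/(2*24*164 - 24296) = -192/(7872 - 24296) = -192/(-16424) = -192*(-1/16424) = 24/2053 ≈ 0.011690)
x = -11000313/10008257 (x = 2145*(1/13565) + (8859 + 9693)*(-1/14756) = 429/2713 + 18552*(-1/14756) = 429/2713 - 4638/3689 = -11000313/10008257 ≈ -1.0991)
x + q = -11000313/10008257 + 24/2053 = -22343444421/20546951621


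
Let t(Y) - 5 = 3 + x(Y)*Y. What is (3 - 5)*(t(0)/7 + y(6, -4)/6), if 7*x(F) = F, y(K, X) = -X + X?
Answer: -16/7 ≈ -2.2857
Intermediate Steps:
y(K, X) = 0
x(F) = F/7
t(Y) = 8 + Y**2/7 (t(Y) = 5 + (3 + (Y/7)*Y) = 5 + (3 + Y**2/7) = 8 + Y**2/7)
(3 - 5)*(t(0)/7 + y(6, -4)/6) = (3 - 5)*((8 + (1/7)*0**2)/7 + 0/6) = -2*((8 + (1/7)*0)*(1/7) + 0*(1/6)) = -2*((8 + 0)*(1/7) + 0) = -2*(8*(1/7) + 0) = -2*(8/7 + 0) = -2*8/7 = -16/7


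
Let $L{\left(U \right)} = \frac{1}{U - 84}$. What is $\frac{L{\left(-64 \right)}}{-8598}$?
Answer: $\frac{1}{1272504} \approx 7.8585 \cdot 10^{-7}$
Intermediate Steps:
$L{\left(U \right)} = \frac{1}{-84 + U}$
$\frac{L{\left(-64 \right)}}{-8598} = \frac{1}{\left(-84 - 64\right) \left(-8598\right)} = \frac{1}{-148} \left(- \frac{1}{8598}\right) = \left(- \frac{1}{148}\right) \left(- \frac{1}{8598}\right) = \frac{1}{1272504}$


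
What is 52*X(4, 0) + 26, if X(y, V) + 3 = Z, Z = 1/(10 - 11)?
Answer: -182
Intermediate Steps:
Z = -1 (Z = 1/(-1) = -1)
X(y, V) = -4 (X(y, V) = -3 - 1 = -4)
52*X(4, 0) + 26 = 52*(-4) + 26 = -208 + 26 = -182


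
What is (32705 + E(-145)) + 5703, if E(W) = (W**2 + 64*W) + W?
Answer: 50008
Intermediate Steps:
E(W) = W**2 + 65*W
(32705 + E(-145)) + 5703 = (32705 - 145*(65 - 145)) + 5703 = (32705 - 145*(-80)) + 5703 = (32705 + 11600) + 5703 = 44305 + 5703 = 50008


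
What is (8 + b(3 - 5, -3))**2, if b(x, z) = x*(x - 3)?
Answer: 324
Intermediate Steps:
b(x, z) = x*(-3 + x)
(8 + b(3 - 5, -3))**2 = (8 + (3 - 5)*(-3 + (3 - 5)))**2 = (8 - 2*(-3 - 2))**2 = (8 - 2*(-5))**2 = (8 + 10)**2 = 18**2 = 324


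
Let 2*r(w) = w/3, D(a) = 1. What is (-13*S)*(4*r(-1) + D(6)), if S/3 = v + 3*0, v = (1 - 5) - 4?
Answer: 104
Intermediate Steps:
v = -8 (v = -4 - 4 = -8)
r(w) = w/6 (r(w) = (w/3)/2 = w/6)
S = -24 (S = 3*(-8 + 3*0) = 3*(-8 + 0) = 3*(-8) = -24)
(-13*S)*(4*r(-1) + D(6)) = (-13*(-24))*(4*((⅙)*(-1)) + 1) = 312*(4*(-⅙) + 1) = 312*(-⅔ + 1) = 312*(⅓) = 104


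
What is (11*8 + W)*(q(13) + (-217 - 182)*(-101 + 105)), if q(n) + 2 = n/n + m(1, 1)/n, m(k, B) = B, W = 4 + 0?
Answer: -1909920/13 ≈ -1.4692e+5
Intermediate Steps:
W = 4
q(n) = -1 + 1/n (q(n) = -2 + (n/n + 1/n) = -2 + (1 + 1/n) = -1 + 1/n)
(11*8 + W)*(q(13) + (-217 - 182)*(-101 + 105)) = (11*8 + 4)*((1 - 1*13)/13 + (-217 - 182)*(-101 + 105)) = (88 + 4)*((1 - 13)/13 - 399*4) = 92*((1/13)*(-12) - 1596) = 92*(-12/13 - 1596) = 92*(-20760/13) = -1909920/13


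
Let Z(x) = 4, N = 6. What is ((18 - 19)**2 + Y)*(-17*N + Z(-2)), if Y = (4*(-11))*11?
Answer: 47334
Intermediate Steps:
Y = -484 (Y = -44*11 = -484)
((18 - 19)**2 + Y)*(-17*N + Z(-2)) = ((18 - 19)**2 - 484)*(-17*6 + 4) = ((-1)**2 - 484)*(-102 + 4) = (1 - 484)*(-98) = -483*(-98) = 47334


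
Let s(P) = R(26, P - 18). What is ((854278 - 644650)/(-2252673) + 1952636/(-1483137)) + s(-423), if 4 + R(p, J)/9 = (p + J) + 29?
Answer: -1303522127488286/371224741689 ≈ -3511.4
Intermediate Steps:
R(p, J) = 225 + 9*J + 9*p (R(p, J) = -36 + 9*((p + J) + 29) = -36 + 9*((J + p) + 29) = -36 + 9*(29 + J + p) = -36 + (261 + 9*J + 9*p) = 225 + 9*J + 9*p)
s(P) = 297 + 9*P (s(P) = 225 + 9*(P - 18) + 9*26 = 225 + 9*(-18 + P) + 234 = 225 + (-162 + 9*P) + 234 = 297 + 9*P)
((854278 - 644650)/(-2252673) + 1952636/(-1483137)) + s(-423) = ((854278 - 644650)/(-2252673) + 1952636/(-1483137)) + (297 + 9*(-423)) = (209628*(-1/2252673) + 1952636*(-1/1483137)) + (297 - 3807) = (-23292/250297 - 1952636/1483137) - 3510 = -523284159896/371224741689 - 3510 = -1303522127488286/371224741689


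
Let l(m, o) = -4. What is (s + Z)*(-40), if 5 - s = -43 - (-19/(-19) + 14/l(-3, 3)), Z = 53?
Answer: -3940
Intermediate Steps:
s = 91/2 (s = 5 - (-43 - (-19/(-19) + 14/(-4))) = 5 - (-43 - (-19*(-1/19) + 14*(-¼))) = 5 - (-43 - (1 - 7/2)) = 5 - (-43 - 1*(-5/2)) = 5 - (-43 + 5/2) = 5 - 1*(-81/2) = 5 + 81/2 = 91/2 ≈ 45.500)
(s + Z)*(-40) = (91/2 + 53)*(-40) = (197/2)*(-40) = -3940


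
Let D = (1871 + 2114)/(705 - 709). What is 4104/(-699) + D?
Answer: -933977/932 ≈ -1002.1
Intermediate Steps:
D = -3985/4 (D = 3985/(-4) = 3985*(-1/4) = -3985/4 ≈ -996.25)
4104/(-699) + D = 4104/(-699) - 3985/4 = 4104*(-1/699) - 3985/4 = -1368/233 - 3985/4 = -933977/932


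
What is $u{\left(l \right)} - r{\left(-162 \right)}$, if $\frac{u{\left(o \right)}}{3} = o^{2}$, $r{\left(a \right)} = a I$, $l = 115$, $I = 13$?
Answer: $41781$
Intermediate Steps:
$r{\left(a \right)} = 13 a$ ($r{\left(a \right)} = a 13 = 13 a$)
$u{\left(o \right)} = 3 o^{2}$
$u{\left(l \right)} - r{\left(-162 \right)} = 3 \cdot 115^{2} - 13 \left(-162\right) = 3 \cdot 13225 - -2106 = 39675 + 2106 = 41781$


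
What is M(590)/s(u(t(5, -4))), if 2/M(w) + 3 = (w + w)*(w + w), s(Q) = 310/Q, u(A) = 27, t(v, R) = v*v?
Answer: 27/215821535 ≈ 1.2510e-7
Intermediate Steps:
t(v, R) = v**2
M(w) = 2/(-3 + 4*w**2) (M(w) = 2/(-3 + (w + w)*(w + w)) = 2/(-3 + (2*w)*(2*w)) = 2/(-3 + 4*w**2))
M(590)/s(u(t(5, -4))) = (2/(-3 + 4*590**2))/((310/27)) = (2/(-3 + 4*348100))/((310*(1/27))) = (2/(-3 + 1392400))/(310/27) = (2/1392397)*(27/310) = 27/215821535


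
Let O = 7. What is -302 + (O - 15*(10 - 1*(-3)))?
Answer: -490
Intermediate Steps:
-302 + (O - 15*(10 - 1*(-3))) = -302 + (7 - 15*(10 - 1*(-3))) = -302 + (7 - 15*(10 + 3)) = -302 + (7 - 15*13) = -302 + (7 - 195) = -302 - 188 = -490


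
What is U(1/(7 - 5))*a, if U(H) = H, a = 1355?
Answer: 1355/2 ≈ 677.50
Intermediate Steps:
U(1/(7 - 5))*a = 1355/(7 - 5) = 1355/2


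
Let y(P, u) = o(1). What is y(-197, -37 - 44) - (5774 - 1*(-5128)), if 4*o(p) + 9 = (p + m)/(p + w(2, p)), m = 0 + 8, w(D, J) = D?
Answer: -21807/2 ≈ -10904.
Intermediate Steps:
m = 8
o(p) = -9/4 + (8 + p)/(4*(2 + p)) (o(p) = -9/4 + ((p + 8)/(p + 2))/4 = -9/4 + ((8 + p)/(2 + p))/4 = -9/4 + (8 + p)/(4*(2 + p)))
y(P, u) = -3/2 (y(P, u) = (-5 - 4*1)/(2*(2 + 1)) = (½)*(-5 - 4)/3 = (½)*(⅓)*(-9) = -3/2)
y(-197, -37 - 44) - (5774 - 1*(-5128)) = -3/2 - (5774 - 1*(-5128)) = -3/2 - (5774 + 5128) = -3/2 - 1*10902 = -3/2 - 10902 = -21807/2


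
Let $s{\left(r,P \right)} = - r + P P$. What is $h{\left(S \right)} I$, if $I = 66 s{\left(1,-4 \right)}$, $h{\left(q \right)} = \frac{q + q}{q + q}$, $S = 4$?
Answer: $990$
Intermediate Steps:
$h{\left(q \right)} = 1$ ($h{\left(q \right)} = \frac{2 q}{2 q} = 2 q \frac{1}{2 q} = 1$)
$s{\left(r,P \right)} = P^{2} - r$ ($s{\left(r,P \right)} = - r + P^{2} = P^{2} - r$)
$I = 990$ ($I = 66 \left(\left(-4\right)^{2} - 1\right) = 66 \left(16 - 1\right) = 66 \cdot 15 = 990$)
$h{\left(S \right)} I = 1 \cdot 990 = 990$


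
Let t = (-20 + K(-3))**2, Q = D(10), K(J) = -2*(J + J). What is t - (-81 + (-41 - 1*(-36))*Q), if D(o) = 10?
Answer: 195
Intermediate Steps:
K(J) = -4*J
Q = 10
t = 64 (t = (-20 - 4*(-3))**2 = (-20 + 12)**2 = (-8)**2 = 64)
t - (-81 + (-41 - 1*(-36))*Q) = 64 - (-81 + (-41 - 1*(-36))*10) = 64 - (-81 + (-41 + 36)*10) = 64 - (-81 - 5*10) = 64 - (-81 - 50) = 64 - 1*(-131) = 64 + 131 = 195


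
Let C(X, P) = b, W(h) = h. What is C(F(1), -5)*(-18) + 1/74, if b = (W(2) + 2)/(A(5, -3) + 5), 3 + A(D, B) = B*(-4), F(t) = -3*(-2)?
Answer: -2657/518 ≈ -5.1293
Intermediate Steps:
F(t) = 6
A(D, B) = -3 - 4*B (A(D, B) = -3 + B*(-4) = -3 - 4*B)
b = 2/7 (b = (2 + 2)/((-3 - 4*(-3)) + 5) = 4/((-3 + 12) + 5) = 4/(9 + 5) = 4/14 = 4*(1/14) = 2/7 ≈ 0.28571)
C(X, P) = 2/7
C(F(1), -5)*(-18) + 1/74 = (2/7)*(-18) + 1/74 = -36/7 + 1/74 = -2657/518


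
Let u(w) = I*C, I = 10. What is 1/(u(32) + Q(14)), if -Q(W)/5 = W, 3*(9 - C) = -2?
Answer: 3/80 ≈ 0.037500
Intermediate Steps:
C = 29/3 (C = 9 - 1/3*(-2) = 9 + 2/3 = 29/3 ≈ 9.6667)
Q(W) = -5*W
u(w) = 290/3 (u(w) = 10*(29/3) = 290/3)
1/(u(32) + Q(14)) = 1/(290/3 - 5*14) = 1/(290/3 - 70) = 1/(80/3) = 3/80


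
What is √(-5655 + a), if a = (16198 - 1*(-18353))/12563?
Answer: I*√892088755482/12563 ≈ 75.181*I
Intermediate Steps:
a = 34551/12563 (a = (16198 + 18353)*(1/12563) = 34551*(1/12563) = 34551/12563 ≈ 2.7502)
√(-5655 + a) = √(-5655 + 34551/12563) = √(-71009214/12563) = I*√892088755482/12563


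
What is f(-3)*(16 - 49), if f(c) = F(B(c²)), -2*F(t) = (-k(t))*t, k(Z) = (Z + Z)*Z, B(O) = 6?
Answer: -7128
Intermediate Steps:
k(Z) = 2*Z² (k(Z) = (2*Z)*Z = 2*Z²)
F(t) = t³ (F(t) = -(-2*t²)*t/2 = -(-1)*t³ = t³)
f(c) = 216 (f(c) = 6³ = 216)
f(-3)*(16 - 49) = 216*(16 - 49) = 216*(-33) = -7128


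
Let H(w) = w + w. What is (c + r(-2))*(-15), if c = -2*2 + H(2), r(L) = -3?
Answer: 45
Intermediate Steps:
H(w) = 2*w
c = 0 (c = -2*2 + 2*2 = -4 + 4 = 0)
(c + r(-2))*(-15) = (0 - 3)*(-15) = -3*(-15) = 45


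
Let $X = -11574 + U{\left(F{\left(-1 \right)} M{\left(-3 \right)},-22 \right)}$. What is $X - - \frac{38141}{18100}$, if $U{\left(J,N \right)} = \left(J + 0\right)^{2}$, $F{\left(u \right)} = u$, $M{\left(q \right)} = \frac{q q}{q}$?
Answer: $- \frac{209288359}{18100} \approx -11563.0$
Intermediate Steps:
$M{\left(q \right)} = q$ ($M{\left(q \right)} = \frac{q^{2}}{q} = q$)
$U{\left(J,N \right)} = J^{2}$
$X = -11565$ ($X = -11574 + \left(\left(-1\right) \left(-3\right)\right)^{2} = -11574 + 3^{2} = -11574 + 9 = -11565$)
$X - - \frac{38141}{18100} = -11565 - - \frac{38141}{18100} = -11565 + \frac{38141}{18100} = - \frac{209288359}{18100}$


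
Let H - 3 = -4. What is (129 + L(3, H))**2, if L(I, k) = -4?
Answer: 15625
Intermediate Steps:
H = -1 (H = 3 - 4 = -1)
(129 + L(3, H))**2 = (129 - 4)**2 = 125**2 = 15625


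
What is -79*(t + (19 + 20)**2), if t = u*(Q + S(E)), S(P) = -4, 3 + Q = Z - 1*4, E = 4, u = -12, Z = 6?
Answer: -124899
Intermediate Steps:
Q = -1 (Q = -3 + (6 - 1*4) = -3 + (6 - 4) = -3 + 2 = -1)
t = 60 (t = -12*(-1 - 4) = -12*(-5) = 60)
-79*(t + (19 + 20)**2) = -79*(60 + (19 + 20)**2) = -79*(60 + 39**2) = -79*(60 + 1521) = -79*1581 = -124899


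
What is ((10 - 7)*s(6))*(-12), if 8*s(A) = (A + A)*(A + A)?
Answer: -648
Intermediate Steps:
s(A) = A**2/2 (s(A) = ((A + A)*(A + A))/8 = ((2*A)*(2*A))/8 = (4*A**2)/8 = A**2/2)
((10 - 7)*s(6))*(-12) = ((10 - 7)*((1/2)*6**2))*(-12) = (3*((1/2)*36))*(-12) = (3*18)*(-12) = 54*(-12) = -648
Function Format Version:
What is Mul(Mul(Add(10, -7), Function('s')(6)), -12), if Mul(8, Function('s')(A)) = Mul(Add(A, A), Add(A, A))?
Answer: -648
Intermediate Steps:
Function('s')(A) = Mul(Rational(1, 2), Pow(A, 2)) (Function('s')(A) = Mul(Rational(1, 8), Mul(Add(A, A), Add(A, A))) = Mul(Rational(1, 8), Mul(Mul(2, A), Mul(2, A))) = Mul(Rational(1, 8), Mul(4, Pow(A, 2))) = Mul(Rational(1, 2), Pow(A, 2)))
Mul(Mul(Add(10, -7), Function('s')(6)), -12) = Mul(Mul(Add(10, -7), Mul(Rational(1, 2), Pow(6, 2))), -12) = Mul(Mul(3, Mul(Rational(1, 2), 36)), -12) = Mul(Mul(3, 18), -12) = Mul(54, -12) = -648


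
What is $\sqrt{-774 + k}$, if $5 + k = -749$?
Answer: $2 i \sqrt{382} \approx 39.09 i$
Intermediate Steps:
$k = -754$ ($k = -5 - 749 = -754$)
$\sqrt{-774 + k} = \sqrt{-774 - 754} = \sqrt{-1528} = 2 i \sqrt{382}$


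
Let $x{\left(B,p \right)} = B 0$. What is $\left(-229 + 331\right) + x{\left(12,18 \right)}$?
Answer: $102$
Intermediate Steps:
$x{\left(B,p \right)} = 0$
$\left(-229 + 331\right) + x{\left(12,18 \right)} = \left(-229 + 331\right) + 0 = 102 + 0 = 102$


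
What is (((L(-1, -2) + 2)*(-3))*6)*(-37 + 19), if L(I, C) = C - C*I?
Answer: -648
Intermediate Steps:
L(I, C) = C - C*I
(((L(-1, -2) + 2)*(-3))*6)*(-37 + 19) = (((-2*(1 - 1*(-1)) + 2)*(-3))*6)*(-37 + 19) = (((-2*(1 + 1) + 2)*(-3))*6)*(-18) = (((-2*2 + 2)*(-3))*6)*(-18) = (((-4 + 2)*(-3))*6)*(-18) = (-2*(-3)*6)*(-18) = (6*6)*(-18) = 36*(-18) = -648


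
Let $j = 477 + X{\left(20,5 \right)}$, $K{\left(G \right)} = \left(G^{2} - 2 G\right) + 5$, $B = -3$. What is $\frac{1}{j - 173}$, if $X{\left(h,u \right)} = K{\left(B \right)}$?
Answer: $\frac{1}{324} \approx 0.0030864$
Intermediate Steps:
$K{\left(G \right)} = 5 + G^{2} - 2 G$
$X{\left(h,u \right)} = 20$ ($X{\left(h,u \right)} = 5 + \left(-3\right)^{2} - -6 = 5 + 9 + 6 = 20$)
$j = 497$ ($j = 477 + 20 = 497$)
$\frac{1}{j - 173} = \frac{1}{497 - 173} = \frac{1}{324}$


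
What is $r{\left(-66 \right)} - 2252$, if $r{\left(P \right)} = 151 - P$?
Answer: $-2035$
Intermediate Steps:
$r{\left(-66 \right)} - 2252 = \left(151 - -66\right) - 2252 = \left(151 + 66\right) - 2252 = 217 - 2252 = -2035$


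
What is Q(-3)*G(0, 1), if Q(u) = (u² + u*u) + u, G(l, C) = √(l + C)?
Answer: 15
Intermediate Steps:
G(l, C) = √(C + l)
Q(u) = u + 2*u² (Q(u) = (u² + u²) + u = 2*u² + u = u + 2*u²)
Q(-3)*G(0, 1) = (-3*(1 + 2*(-3)))*√(1 + 0) = (-3*(1 - 6))*√1 = -3*(-5)*1 = 15*1 = 15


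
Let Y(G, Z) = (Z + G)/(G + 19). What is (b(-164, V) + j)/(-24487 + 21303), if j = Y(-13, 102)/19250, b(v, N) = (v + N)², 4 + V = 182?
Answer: -22638089/367752000 ≈ -0.061558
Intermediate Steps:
V = 178 (V = -4 + 182 = 178)
b(v, N) = (N + v)²
Y(G, Z) = (G + Z)/(19 + G)
j = 89/115500 (j = ((-13 + 102)/(19 - 13))/19250 = (89/6)*(1/19250) = 89/115500 ≈ 0.00077056)
(b(-164, V) + j)/(-24487 + 21303) = ((178 - 164)² + 89/115500)/(-24487 + 21303) = (14² + 89/115500)/(-3184) = (196 + 89/115500)*(-1/3184) = (22638089/115500)*(-1/3184) = -22638089/367752000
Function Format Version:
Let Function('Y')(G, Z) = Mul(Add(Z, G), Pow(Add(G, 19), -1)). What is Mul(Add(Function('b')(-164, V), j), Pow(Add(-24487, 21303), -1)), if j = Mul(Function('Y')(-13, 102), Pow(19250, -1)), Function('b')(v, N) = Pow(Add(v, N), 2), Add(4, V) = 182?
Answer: Rational(-22638089, 367752000) ≈ -0.061558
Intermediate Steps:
V = 178 (V = Add(-4, 182) = 178)
Function('b')(v, N) = Pow(Add(N, v), 2)
Function('Y')(G, Z) = Mul(Pow(Add(19, G), -1), Add(G, Z)) (Function('Y')(G, Z) = Mul(Add(G, Z), Pow(Add(19, G), -1)) = Mul(Pow(Add(19, G), -1), Add(G, Z)))
j = Rational(89, 115500) (j = Mul(Mul(Pow(Add(19, -13), -1), Add(-13, 102)), Pow(19250, -1)) = Mul(Mul(Pow(6, -1), 89), Rational(1, 19250)) = Mul(Mul(Rational(1, 6), 89), Rational(1, 19250)) = Mul(Rational(89, 6), Rational(1, 19250)) = Rational(89, 115500) ≈ 0.00077056)
Mul(Add(Function('b')(-164, V), j), Pow(Add(-24487, 21303), -1)) = Mul(Add(Pow(Add(178, -164), 2), Rational(89, 115500)), Pow(Add(-24487, 21303), -1)) = Mul(Add(Pow(14, 2), Rational(89, 115500)), Pow(-3184, -1)) = Mul(Add(196, Rational(89, 115500)), Rational(-1, 3184)) = Mul(Rational(22638089, 115500), Rational(-1, 3184)) = Rational(-22638089, 367752000)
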